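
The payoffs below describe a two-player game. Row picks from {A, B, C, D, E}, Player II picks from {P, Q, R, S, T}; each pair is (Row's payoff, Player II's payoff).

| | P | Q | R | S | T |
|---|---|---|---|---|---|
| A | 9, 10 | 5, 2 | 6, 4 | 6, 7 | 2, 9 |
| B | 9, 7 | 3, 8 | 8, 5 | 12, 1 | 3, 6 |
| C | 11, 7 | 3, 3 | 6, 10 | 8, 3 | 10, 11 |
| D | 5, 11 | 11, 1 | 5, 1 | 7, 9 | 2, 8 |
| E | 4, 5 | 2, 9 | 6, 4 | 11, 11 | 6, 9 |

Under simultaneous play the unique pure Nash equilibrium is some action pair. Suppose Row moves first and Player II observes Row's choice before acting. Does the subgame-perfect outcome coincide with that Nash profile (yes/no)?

Player II best-responds to each possible Row move:
- A → Player II plays P (best of 10, 2, 4, 7, 9); Row gets 9.
- B → Player II plays Q (best of 7, 8, 5, 1, 6); Row gets 3.
- C → Player II plays T (best of 7, 3, 10, 3, 11); Row gets 10.
- D → Player II plays P (best of 11, 1, 1, 9, 8); Row gets 5.
- E → Player II plays S (best of 5, 9, 4, 11, 9); Row gets 11.
Row's induced payoffs are 9, 3, 10, 5, 11, so Row commits to E. Subgame-perfect outcome: (E, S) with payoffs (11, 11).
Now find the simultaneous Nash equilibrium.
Row's best replies: P→C; Q→D; R→B; S→B; T→C.
Player II's best replies: A→P; B→Q; C→T; D→P; E→S.
The unique mutual best reply is (C, T), giving (10, 11).
Sequential outcome (E, S) differs from the Nash profile (C, T).

no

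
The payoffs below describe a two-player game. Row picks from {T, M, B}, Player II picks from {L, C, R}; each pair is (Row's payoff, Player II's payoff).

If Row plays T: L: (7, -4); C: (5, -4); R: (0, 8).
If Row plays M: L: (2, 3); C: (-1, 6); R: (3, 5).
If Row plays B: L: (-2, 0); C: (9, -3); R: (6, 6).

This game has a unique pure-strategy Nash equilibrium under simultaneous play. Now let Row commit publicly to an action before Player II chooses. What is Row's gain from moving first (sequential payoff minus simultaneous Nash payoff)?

Solve by backward induction (Row leads).
- T: Player II compares -4, -4, 8 and picks R; Row would get 0.
- M: Player II compares 3, 6, 5 and picks C; Row would get -1.
- B: Player II compares 0, -3, 6 and picks R; Row would get 6.
Row's induced payoffs are 0, -1, 6, so Row commits to B. Subgame-perfect outcome: (B, R) with payoffs (6, 6).
Under simultaneous play:
Row's best replies: L→T; C→B; R→B.
Player II's best replies: T→R; M→C; B→R.
The unique mutual best reply is (B, R), giving (6, 6).
Row's commitment gain: 6 − 6 = 0.

0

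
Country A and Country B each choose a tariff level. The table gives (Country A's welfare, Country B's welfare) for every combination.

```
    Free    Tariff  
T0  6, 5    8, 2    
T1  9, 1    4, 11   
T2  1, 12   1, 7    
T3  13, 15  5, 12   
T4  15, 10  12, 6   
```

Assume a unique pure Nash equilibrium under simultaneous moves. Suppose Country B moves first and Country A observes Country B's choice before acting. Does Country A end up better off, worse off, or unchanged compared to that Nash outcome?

Backward induction with Country B moving first.
- Free → Country A plays T4 (best of 6, 9, 1, 13, 15); Country B gets 10.
- Tariff → Country A plays T4 (best of 8, 4, 1, 5, 12); Country B gets 6.
Maximizing over 10, 6, Country B chooses Free. Subgame-perfect outcome: (T4, Free) with payoffs (15, 10).
Now find the simultaneous Nash equilibrium.
Country A's best replies: Free→T4; Tariff→T4.
Country B's best replies: T0→Free; T1→Tariff; T2→Free; T3→Free; T4→Free.
The unique mutual best reply is (T4, Free), giving (15, 10).
Country A earns 15 sequentially versus 15 at the Nash outcome: unchanged.

unchanged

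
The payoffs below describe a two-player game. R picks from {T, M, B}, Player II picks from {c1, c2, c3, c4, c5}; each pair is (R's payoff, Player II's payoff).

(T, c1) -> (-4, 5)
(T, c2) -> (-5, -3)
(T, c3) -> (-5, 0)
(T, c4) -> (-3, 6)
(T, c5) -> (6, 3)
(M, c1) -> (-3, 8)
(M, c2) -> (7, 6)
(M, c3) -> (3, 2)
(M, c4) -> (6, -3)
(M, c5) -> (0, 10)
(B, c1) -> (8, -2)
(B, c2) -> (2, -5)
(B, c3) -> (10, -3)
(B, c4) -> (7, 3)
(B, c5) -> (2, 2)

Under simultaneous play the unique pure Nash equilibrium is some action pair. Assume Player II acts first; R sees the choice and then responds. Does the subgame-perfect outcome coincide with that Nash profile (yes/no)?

R best-responds to each possible Player II move:
- c1: BR = B, leader payoff -2.
- c2: BR = M, leader payoff 6.
- c3: BR = B, leader payoff -3.
- c4: BR = B, leader payoff 3.
- c5: BR = T, leader payoff 3.
Among -2, 6, -3, 3, 3, the best is 6 at c2. Subgame-perfect outcome: (M, c2) with payoffs (7, 6).
Under simultaneous play:
R's best replies: c1→B; c2→M; c3→B; c4→B; c5→T.
Player II's best replies: T→c4; M→c5; B→c4.
Only (B, c4) has each player best-responding; Nash payoffs (7, 3).
Sequential outcome (M, c2) differs from the Nash profile (B, c4).

no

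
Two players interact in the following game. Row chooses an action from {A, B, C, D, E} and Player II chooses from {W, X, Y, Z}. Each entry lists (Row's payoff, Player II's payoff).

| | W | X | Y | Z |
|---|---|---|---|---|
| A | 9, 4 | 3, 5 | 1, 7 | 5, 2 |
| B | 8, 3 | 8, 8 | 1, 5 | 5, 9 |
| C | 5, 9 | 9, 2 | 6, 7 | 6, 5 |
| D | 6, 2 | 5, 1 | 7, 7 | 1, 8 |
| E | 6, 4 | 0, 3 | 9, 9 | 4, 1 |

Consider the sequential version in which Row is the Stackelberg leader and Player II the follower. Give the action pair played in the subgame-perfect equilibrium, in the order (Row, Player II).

Backward induction with Row moving first.
- A: Player II compares 4, 5, 7, 2 and picks Y; Row would get 1.
- B: Player II compares 3, 8, 5, 9 and picks Z; Row would get 5.
- C: Player II compares 9, 2, 7, 5 and picks W; Row would get 5.
- D: Player II compares 2, 1, 7, 8 and picks Z; Row would get 1.
- E: Player II compares 4, 3, 9, 1 and picks Y; Row would get 9.
Among 1, 5, 5, 1, 9, the best is 9 at E. Subgame-perfect outcome: (E, Y) with payoffs (9, 9).

(E, Y)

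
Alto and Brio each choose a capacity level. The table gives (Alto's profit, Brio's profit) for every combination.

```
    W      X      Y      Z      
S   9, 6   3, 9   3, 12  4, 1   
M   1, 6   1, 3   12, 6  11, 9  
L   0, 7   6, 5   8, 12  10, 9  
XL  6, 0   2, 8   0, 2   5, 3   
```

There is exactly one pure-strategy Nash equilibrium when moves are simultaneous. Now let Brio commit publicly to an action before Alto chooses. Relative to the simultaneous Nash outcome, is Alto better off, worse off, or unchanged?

unchanged

Work backward from Alto's decision.
- W: BR = S, leader payoff 6.
- X: BR = L, leader payoff 5.
- Y: BR = M, leader payoff 6.
- Z: BR = M, leader payoff 9.
Maximizing over 6, 5, 6, 9, Brio chooses Z. Subgame-perfect outcome: (M, Z) with payoffs (11, 9).
For the simultaneous game, intersect best replies.
Alto's best replies: W→S; X→L; Y→M; Z→M.
Brio's best replies: S→Y; M→Z; L→Y; XL→X.
Only (M, Z) has each player best-responding; Nash payoffs (11, 9).
Alto earns 11 sequentially versus 11 at the Nash outcome: unchanged.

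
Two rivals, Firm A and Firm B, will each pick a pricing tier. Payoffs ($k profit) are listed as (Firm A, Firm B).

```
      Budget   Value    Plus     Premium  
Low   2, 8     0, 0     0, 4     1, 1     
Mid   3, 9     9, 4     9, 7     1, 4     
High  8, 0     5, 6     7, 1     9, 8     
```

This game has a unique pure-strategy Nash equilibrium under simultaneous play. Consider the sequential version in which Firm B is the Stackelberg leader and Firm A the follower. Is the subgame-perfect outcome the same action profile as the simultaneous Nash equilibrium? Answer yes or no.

yes

Backward induction with Firm B moving first.
- Budget → Firm A plays High (best of 2, 3, 8); Firm B gets 0.
- Value → Firm A plays Mid (best of 0, 9, 5); Firm B gets 4.
- Plus → Firm A plays Mid (best of 0, 9, 7); Firm B gets 7.
- Premium → Firm A plays High (best of 1, 1, 9); Firm B gets 8.
Among 0, 4, 7, 8, the best is 8 at Premium. Subgame-perfect outcome: (High, Premium) with payoffs (9, 8).
For the simultaneous game, intersect best replies.
Firm A's best replies: Budget→High; Value→Mid; Plus→Mid; Premium→High.
Firm B's best replies: Low→Budget; Mid→Budget; High→Premium.
Only (High, Premium) has each player best-responding; Nash payoffs (9, 8).
Sequential outcome (High, Premium) coincides with the Nash profile (High, Premium).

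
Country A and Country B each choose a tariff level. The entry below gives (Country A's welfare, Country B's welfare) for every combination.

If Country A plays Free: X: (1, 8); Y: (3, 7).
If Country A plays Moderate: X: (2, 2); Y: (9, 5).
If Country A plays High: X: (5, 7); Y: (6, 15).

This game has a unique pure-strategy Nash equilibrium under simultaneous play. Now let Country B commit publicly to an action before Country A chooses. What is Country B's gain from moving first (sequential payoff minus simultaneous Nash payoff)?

Solve by backward induction (Country B leads).
- X: BR = High, leader payoff 7.
- Y: BR = Moderate, leader payoff 5.
Among 7, 5, the best is 7 at X. Subgame-perfect outcome: (High, X) with payoffs (5, 7).
For the simultaneous game, intersect best replies.
Country A's best replies: X→High; Y→Moderate.
Country B's best replies: Free→X; Moderate→Y; High→Y.
The unique mutual best reply is (Moderate, Y), giving (9, 5).
Country B's commitment gain: 7 − 5 = 2.

2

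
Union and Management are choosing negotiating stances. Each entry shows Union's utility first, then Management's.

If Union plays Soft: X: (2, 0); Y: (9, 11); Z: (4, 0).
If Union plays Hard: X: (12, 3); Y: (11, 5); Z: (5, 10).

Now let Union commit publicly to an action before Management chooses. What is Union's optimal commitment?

Soft

Management best-responds to each possible Union move:
- Soft: Management compares 0, 11, 0 and picks Y; Union would get 9.
- Hard: Management compares 3, 5, 10 and picks Z; Union would get 5.
Among 9, 5, the best is 9 at Soft. Subgame-perfect outcome: (Soft, Y) with payoffs (9, 11).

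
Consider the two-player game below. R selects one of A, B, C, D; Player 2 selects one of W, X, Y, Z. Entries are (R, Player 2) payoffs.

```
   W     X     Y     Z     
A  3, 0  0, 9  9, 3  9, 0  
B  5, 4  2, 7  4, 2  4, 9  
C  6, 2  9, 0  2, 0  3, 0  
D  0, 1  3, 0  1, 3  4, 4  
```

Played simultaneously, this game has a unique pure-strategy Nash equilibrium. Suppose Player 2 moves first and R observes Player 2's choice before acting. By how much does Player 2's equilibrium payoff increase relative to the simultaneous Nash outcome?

Solve by backward induction (Player 2 leads).
- W → R plays C (best of 3, 5, 6, 0); Player 2 gets 2.
- X → R plays C (best of 0, 2, 9, 3); Player 2 gets 0.
- Y → R plays A (best of 9, 4, 2, 1); Player 2 gets 3.
- Z → R plays A (best of 9, 4, 3, 4); Player 2 gets 0.
Player 2's induced payoffs are 2, 0, 3, 0, so Player 2 commits to Y. Subgame-perfect outcome: (A, Y) with payoffs (9, 3).
Now find the simultaneous Nash equilibrium.
R's best replies: W→C; X→C; Y→A; Z→A.
Player 2's best replies: A→X; B→Z; C→W; D→Z.
Only (C, W) has each player best-responding; Nash payoffs (6, 2).
Player 2's commitment gain: 3 − 2 = 1.

1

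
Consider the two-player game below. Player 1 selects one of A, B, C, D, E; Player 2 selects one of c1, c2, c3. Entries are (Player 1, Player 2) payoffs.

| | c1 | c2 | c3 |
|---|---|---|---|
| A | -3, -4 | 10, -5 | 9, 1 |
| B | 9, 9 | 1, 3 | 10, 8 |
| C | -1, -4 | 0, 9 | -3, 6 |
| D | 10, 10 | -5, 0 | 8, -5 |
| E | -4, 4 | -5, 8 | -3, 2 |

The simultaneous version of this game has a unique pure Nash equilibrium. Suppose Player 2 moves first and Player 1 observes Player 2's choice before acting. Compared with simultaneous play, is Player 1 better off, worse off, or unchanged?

unchanged

Work backward from Player 1's decision.
- c1 → Player 1 plays D (best of -3, 9, -1, 10, -4); Player 2 gets 10.
- c2 → Player 1 plays A (best of 10, 1, 0, -5, -5); Player 2 gets -5.
- c3 → Player 1 plays B (best of 9, 10, -3, 8, -3); Player 2 gets 8.
Player 2's induced payoffs are 10, -5, 8, so Player 2 commits to c1. Subgame-perfect outcome: (D, c1) with payoffs (10, 10).
Now find the simultaneous Nash equilibrium.
Player 1's best replies: c1→D; c2→A; c3→B.
Player 2's best replies: A→c3; B→c1; C→c2; D→c1; E→c2.
Only (D, c1) has each player best-responding; Nash payoffs (10, 10).
Player 1 earns 10 sequentially versus 10 at the Nash outcome: unchanged.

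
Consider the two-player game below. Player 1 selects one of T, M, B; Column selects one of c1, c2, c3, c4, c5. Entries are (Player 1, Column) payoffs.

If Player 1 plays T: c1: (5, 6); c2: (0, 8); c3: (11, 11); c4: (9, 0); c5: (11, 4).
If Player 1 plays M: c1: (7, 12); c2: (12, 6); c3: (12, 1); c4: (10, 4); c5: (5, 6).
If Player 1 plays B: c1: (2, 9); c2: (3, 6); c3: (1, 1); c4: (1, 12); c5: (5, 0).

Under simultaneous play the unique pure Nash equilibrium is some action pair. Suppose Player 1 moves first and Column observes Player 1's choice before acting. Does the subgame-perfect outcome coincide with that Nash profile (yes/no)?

Column best-responds to each possible Player 1 move:
- T → Column plays c3 (best of 6, 8, 11, 0, 4); Player 1 gets 11.
- M → Column plays c1 (best of 12, 6, 1, 4, 6); Player 1 gets 7.
- B → Column plays c4 (best of 9, 6, 1, 12, 0); Player 1 gets 1.
Maximizing over 11, 7, 1, Player 1 chooses T. Subgame-perfect outcome: (T, c3) with payoffs (11, 11).
Now find the simultaneous Nash equilibrium.
Player 1's best replies: c1→M; c2→M; c3→M; c4→M; c5→T.
Column's best replies: T→c3; M→c1; B→c4.
Only (M, c1) has each player best-responding; Nash payoffs (7, 12).
Sequential outcome (T, c3) differs from the Nash profile (M, c1).

no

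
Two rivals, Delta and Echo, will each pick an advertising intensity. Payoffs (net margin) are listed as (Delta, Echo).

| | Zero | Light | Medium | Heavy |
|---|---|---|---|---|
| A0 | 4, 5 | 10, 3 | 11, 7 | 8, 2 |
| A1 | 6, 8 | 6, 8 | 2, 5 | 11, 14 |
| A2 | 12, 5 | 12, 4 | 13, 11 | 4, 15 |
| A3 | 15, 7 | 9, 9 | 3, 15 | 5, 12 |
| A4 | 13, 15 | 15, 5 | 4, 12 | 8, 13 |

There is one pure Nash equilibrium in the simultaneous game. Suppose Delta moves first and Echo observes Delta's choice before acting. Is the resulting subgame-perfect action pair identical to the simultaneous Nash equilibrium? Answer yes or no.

Work backward from Echo's decision.
- A0: Echo compares 5, 3, 7, 2 and picks Medium; Delta would get 11.
- A1: Echo compares 8, 8, 5, 14 and picks Heavy; Delta would get 11.
- A2: Echo compares 5, 4, 11, 15 and picks Heavy; Delta would get 4.
- A3: Echo compares 7, 9, 15, 12 and picks Medium; Delta would get 3.
- A4: Echo compares 15, 5, 12, 13 and picks Zero; Delta would get 13.
Among 11, 11, 4, 3, 13, the best is 13 at A4. Subgame-perfect outcome: (A4, Zero) with payoffs (13, 15).
Under simultaneous play:
Delta's best replies: Zero→A3; Light→A4; Medium→A2; Heavy→A1.
Echo's best replies: A0→Medium; A1→Heavy; A2→Heavy; A3→Medium; A4→Zero.
Only (A1, Heavy) has each player best-responding; Nash payoffs (11, 14).
Sequential outcome (A4, Zero) differs from the Nash profile (A1, Heavy).

no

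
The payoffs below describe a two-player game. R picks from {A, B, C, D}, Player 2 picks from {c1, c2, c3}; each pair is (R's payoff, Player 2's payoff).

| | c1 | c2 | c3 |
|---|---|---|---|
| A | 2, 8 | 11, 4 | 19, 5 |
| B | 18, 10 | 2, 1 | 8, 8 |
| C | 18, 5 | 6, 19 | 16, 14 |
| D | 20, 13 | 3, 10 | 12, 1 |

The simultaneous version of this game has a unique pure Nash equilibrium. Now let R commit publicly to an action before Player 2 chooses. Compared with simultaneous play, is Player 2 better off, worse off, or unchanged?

unchanged

Player 2 best-responds to each possible R move:
- A: BR = c1, leader payoff 2.
- B: BR = c1, leader payoff 18.
- C: BR = c2, leader payoff 6.
- D: BR = c1, leader payoff 20.
R's induced payoffs are 2, 18, 6, 20, so R commits to D. Subgame-perfect outcome: (D, c1) with payoffs (20, 13).
For the simultaneous game, intersect best replies.
R's best replies: c1→D; c2→A; c3→A.
Player 2's best replies: A→c1; B→c1; C→c2; D→c1.
Only (D, c1) has each player best-responding; Nash payoffs (20, 13).
Player 2 earns 13 sequentially versus 13 at the Nash outcome: unchanged.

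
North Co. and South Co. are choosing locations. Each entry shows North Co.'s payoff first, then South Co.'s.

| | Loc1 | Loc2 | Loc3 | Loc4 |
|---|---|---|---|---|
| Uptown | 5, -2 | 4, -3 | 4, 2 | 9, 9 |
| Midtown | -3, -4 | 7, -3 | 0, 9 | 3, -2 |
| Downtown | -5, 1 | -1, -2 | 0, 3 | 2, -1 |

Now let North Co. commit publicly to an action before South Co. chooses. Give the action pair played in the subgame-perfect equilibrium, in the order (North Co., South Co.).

Backward induction with North Co. moving first.
- Uptown → South Co. plays Loc4 (best of -2, -3, 2, 9); North Co. gets 9.
- Midtown → South Co. plays Loc3 (best of -4, -3, 9, -2); North Co. gets 0.
- Downtown → South Co. plays Loc3 (best of 1, -2, 3, -1); North Co. gets 0.
Maximizing over 9, 0, 0, North Co. chooses Uptown. Subgame-perfect outcome: (Uptown, Loc4) with payoffs (9, 9).

(Uptown, Loc4)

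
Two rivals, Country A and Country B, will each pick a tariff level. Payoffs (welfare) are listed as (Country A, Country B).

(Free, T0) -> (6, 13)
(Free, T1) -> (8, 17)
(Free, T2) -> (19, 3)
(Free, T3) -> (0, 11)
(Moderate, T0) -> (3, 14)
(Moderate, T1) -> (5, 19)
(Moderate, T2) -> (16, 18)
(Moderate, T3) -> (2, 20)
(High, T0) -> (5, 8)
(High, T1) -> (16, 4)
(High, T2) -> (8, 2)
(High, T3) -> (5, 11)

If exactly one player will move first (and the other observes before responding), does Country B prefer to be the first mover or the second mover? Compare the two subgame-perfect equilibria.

If Country A leads: Country B's best replies are Free→T1, Moderate→T3, High→T3; Country A's induced payoffs 8, 2, 5; outcome (Free, T1), payoffs (8, 17).
If Country B leads: Country A's best replies are T0→Free, T1→High, T2→Free, T3→High; Country B's induced payoffs 13, 4, 3, 11; outcome (Free, T0), payoffs (6, 13).
Country B gets 13 moving first and 17 moving second, so Country B prefers to move second.

second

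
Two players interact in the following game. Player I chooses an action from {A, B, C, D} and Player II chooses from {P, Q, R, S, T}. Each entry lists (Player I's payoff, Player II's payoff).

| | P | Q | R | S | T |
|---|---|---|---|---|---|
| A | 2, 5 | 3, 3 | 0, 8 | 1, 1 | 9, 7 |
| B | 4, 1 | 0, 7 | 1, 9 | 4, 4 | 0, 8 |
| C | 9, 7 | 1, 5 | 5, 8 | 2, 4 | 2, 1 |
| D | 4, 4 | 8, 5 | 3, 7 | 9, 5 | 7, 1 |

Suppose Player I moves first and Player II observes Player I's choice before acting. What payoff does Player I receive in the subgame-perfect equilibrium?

5

Player II best-responds to each possible Player I move:
- A: BR = R, leader payoff 0.
- B: BR = R, leader payoff 1.
- C: BR = R, leader payoff 5.
- D: BR = R, leader payoff 3.
Maximizing over 0, 1, 5, 3, Player I chooses C. Subgame-perfect outcome: (C, R) with payoffs (5, 8).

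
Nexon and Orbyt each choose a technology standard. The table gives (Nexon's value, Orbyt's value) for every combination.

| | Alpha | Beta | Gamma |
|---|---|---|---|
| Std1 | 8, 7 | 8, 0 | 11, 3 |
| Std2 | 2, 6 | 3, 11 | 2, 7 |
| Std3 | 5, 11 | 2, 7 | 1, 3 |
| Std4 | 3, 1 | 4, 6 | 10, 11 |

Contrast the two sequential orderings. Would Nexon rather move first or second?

If Nexon leads: Orbyt's best replies are Std1→Alpha, Std2→Beta, Std3→Alpha, Std4→Gamma; Nexon's induced payoffs 8, 3, 5, 10; outcome (Std4, Gamma), payoffs (10, 11).
If Orbyt leads: Nexon's best replies are Alpha→Std1, Beta→Std1, Gamma→Std1; Orbyt's induced payoffs 7, 0, 3; outcome (Std1, Alpha), payoffs (8, 7).
Nexon gets 10 moving first and 8 moving second, so Nexon prefers to move first.

first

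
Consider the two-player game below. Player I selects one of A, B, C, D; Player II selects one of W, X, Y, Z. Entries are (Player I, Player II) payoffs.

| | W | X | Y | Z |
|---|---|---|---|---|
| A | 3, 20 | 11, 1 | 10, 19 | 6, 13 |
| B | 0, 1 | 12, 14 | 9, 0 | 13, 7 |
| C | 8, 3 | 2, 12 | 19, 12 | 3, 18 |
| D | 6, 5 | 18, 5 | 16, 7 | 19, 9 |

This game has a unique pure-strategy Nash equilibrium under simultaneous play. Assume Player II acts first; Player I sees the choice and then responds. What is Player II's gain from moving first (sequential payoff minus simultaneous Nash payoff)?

3

Backward induction with Player II moving first.
- W: Player I compares 3, 0, 8, 6 and picks C; Player II would get 3.
- X: Player I compares 11, 12, 2, 18 and picks D; Player II would get 5.
- Y: Player I compares 10, 9, 19, 16 and picks C; Player II would get 12.
- Z: Player I compares 6, 13, 3, 19 and picks D; Player II would get 9.
Player II's induced payoffs are 3, 5, 12, 9, so Player II commits to Y. Subgame-perfect outcome: (C, Y) with payoffs (19, 12).
Now find the simultaneous Nash equilibrium.
Player I's best replies: W→C; X→D; Y→C; Z→D.
Player II's best replies: A→W; B→X; C→Z; D→Z.
The unique mutual best reply is (D, Z), giving (19, 9).
Player II's commitment gain: 12 − 9 = 3.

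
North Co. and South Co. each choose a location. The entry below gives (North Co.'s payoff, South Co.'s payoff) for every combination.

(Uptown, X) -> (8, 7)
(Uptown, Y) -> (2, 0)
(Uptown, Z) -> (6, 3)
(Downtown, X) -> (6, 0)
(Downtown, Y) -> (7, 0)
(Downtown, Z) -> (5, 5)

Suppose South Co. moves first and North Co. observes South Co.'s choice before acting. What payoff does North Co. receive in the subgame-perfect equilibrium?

8

North Co. best-responds to each possible South Co. move:
- X → North Co. plays Uptown (best of 8, 6); South Co. gets 7.
- Y → North Co. plays Downtown (best of 2, 7); South Co. gets 0.
- Z → North Co. plays Uptown (best of 6, 5); South Co. gets 3.
Maximizing over 7, 0, 3, South Co. chooses X. Subgame-perfect outcome: (Uptown, X) with payoffs (8, 7).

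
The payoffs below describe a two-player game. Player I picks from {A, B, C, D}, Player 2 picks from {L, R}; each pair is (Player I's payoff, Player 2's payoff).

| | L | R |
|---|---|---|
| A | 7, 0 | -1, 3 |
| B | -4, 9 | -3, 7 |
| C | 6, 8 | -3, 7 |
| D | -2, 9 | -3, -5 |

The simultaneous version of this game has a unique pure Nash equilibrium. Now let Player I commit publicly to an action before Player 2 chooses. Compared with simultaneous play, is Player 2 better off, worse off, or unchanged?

better off

Player 2 best-responds to each possible Player I move:
- A: Player 2 compares 0, 3 and picks R; Player I would get -1.
- B: Player 2 compares 9, 7 and picks L; Player I would get -4.
- C: Player 2 compares 8, 7 and picks L; Player I would get 6.
- D: Player 2 compares 9, -5 and picks L; Player I would get -2.
Maximizing over -1, -4, 6, -2, Player I chooses C. Subgame-perfect outcome: (C, L) with payoffs (6, 8).
Now find the simultaneous Nash equilibrium.
Player I's best replies: L→A; R→A.
Player 2's best replies: A→R; B→L; C→L; D→L.
The unique mutual best reply is (A, R), giving (-1, 3).
Player 2 earns 8 sequentially versus 3 at the Nash outcome: better off.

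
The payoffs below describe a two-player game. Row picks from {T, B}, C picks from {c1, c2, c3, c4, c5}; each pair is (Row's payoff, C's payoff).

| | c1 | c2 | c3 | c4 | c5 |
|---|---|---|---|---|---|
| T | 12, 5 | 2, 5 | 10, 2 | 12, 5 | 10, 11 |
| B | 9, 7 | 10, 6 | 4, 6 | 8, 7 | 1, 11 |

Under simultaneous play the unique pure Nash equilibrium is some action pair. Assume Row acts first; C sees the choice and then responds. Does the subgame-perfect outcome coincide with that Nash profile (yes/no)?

yes

Work backward from C's decision.
- T: BR = c5, leader payoff 10.
- B: BR = c5, leader payoff 1.
Row's induced payoffs are 10, 1, so Row commits to T. Subgame-perfect outcome: (T, c5) with payoffs (10, 11).
For the simultaneous game, intersect best replies.
Row's best replies: c1→T; c2→B; c3→T; c4→T; c5→T.
C's best replies: T→c5; B→c5.
Only (T, c5) has each player best-responding; Nash payoffs (10, 11).
Sequential outcome (T, c5) coincides with the Nash profile (T, c5).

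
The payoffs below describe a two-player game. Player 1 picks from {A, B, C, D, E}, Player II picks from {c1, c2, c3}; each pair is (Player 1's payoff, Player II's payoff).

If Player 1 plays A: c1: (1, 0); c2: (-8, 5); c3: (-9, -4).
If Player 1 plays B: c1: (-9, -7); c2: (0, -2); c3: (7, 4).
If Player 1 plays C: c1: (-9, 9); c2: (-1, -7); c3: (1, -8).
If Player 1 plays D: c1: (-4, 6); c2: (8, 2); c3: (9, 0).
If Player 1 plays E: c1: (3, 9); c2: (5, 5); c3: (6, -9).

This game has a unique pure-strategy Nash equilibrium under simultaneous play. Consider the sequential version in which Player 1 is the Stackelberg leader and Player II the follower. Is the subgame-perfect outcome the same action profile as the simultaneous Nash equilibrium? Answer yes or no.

Backward induction with Player 1 moving first.
- A: Player II compares 0, 5, -4 and picks c2; Player 1 would get -8.
- B: Player II compares -7, -2, 4 and picks c3; Player 1 would get 7.
- C: Player II compares 9, -7, -8 and picks c1; Player 1 would get -9.
- D: Player II compares 6, 2, 0 and picks c1; Player 1 would get -4.
- E: Player II compares 9, 5, -9 and picks c1; Player 1 would get 3.
Among -8, 7, -9, -4, 3, the best is 7 at B. Subgame-perfect outcome: (B, c3) with payoffs (7, 4).
Under simultaneous play:
Player 1's best replies: c1→E; c2→D; c3→D.
Player II's best replies: A→c2; B→c3; C→c1; D→c1; E→c1.
The unique mutual best reply is (E, c1), giving (3, 9).
Sequential outcome (B, c3) differs from the Nash profile (E, c1).

no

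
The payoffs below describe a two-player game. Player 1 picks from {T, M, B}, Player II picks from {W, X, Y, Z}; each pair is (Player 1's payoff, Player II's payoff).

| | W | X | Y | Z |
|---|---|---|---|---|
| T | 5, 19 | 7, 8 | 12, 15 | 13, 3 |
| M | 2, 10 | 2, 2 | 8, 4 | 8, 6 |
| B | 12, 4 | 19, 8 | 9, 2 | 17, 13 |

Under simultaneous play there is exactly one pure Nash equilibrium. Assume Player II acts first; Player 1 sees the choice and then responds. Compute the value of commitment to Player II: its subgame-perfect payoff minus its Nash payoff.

Player 1 best-responds to each possible Player II move:
- W: BR = B, leader payoff 4.
- X: BR = B, leader payoff 8.
- Y: BR = T, leader payoff 15.
- Z: BR = B, leader payoff 13.
Maximizing over 4, 8, 15, 13, Player II chooses Y. Subgame-perfect outcome: (T, Y) with payoffs (12, 15).
Under simultaneous play:
Player 1's best replies: W→B; X→B; Y→T; Z→B.
Player II's best replies: T→W; M→W; B→Z.
The unique mutual best reply is (B, Z), giving (17, 13).
Player II's commitment gain: 15 − 13 = 2.

2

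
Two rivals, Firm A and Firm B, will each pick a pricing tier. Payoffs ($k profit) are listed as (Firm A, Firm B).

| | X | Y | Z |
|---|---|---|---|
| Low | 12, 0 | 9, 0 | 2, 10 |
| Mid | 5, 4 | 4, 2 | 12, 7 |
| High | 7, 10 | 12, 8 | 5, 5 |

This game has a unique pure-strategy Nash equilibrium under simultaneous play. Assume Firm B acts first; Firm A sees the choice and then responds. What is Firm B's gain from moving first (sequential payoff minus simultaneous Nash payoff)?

Work backward from Firm A's decision.
- X: BR = Low, leader payoff 0.
- Y: BR = High, leader payoff 8.
- Z: BR = Mid, leader payoff 7.
Firm B's induced payoffs are 0, 8, 7, so Firm B commits to Y. Subgame-perfect outcome: (High, Y) with payoffs (12, 8).
Under simultaneous play:
Firm A's best replies: X→Low; Y→High; Z→Mid.
Firm B's best replies: Low→Z; Mid→Z; High→X.
Only (Mid, Z) has each player best-responding; Nash payoffs (12, 7).
Firm B's commitment gain: 8 − 7 = 1.

1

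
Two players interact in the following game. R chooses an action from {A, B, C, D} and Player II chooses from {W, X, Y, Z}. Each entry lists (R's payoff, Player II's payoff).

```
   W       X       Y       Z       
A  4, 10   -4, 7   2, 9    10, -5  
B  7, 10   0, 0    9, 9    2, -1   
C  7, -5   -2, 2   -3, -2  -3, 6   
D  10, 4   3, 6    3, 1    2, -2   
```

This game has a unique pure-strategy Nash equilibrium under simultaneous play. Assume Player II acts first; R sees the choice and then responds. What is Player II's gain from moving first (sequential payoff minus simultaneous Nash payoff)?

3

R best-responds to each possible Player II move:
- W: BR = D, leader payoff 4.
- X: BR = D, leader payoff 6.
- Y: BR = B, leader payoff 9.
- Z: BR = A, leader payoff -5.
Among 4, 6, 9, -5, the best is 9 at Y. Subgame-perfect outcome: (B, Y) with payoffs (9, 9).
For the simultaneous game, intersect best replies.
R's best replies: W→D; X→D; Y→B; Z→A.
Player II's best replies: A→W; B→W; C→Z; D→X.
Only (D, X) has each player best-responding; Nash payoffs (3, 6).
Player II's commitment gain: 9 − 6 = 3.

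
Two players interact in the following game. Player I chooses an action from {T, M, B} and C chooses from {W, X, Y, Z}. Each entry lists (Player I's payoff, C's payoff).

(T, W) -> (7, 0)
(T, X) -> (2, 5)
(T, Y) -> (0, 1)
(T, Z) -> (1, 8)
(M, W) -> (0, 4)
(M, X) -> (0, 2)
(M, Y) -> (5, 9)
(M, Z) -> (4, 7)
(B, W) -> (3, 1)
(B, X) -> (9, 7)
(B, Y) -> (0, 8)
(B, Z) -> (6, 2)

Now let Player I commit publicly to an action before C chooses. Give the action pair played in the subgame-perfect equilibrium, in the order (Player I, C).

Work backward from C's decision.
- T → C plays Z (best of 0, 5, 1, 8); Player I gets 1.
- M → C plays Y (best of 4, 2, 9, 7); Player I gets 5.
- B → C plays Y (best of 1, 7, 8, 2); Player I gets 0.
Among 1, 5, 0, the best is 5 at M. Subgame-perfect outcome: (M, Y) with payoffs (5, 9).

(M, Y)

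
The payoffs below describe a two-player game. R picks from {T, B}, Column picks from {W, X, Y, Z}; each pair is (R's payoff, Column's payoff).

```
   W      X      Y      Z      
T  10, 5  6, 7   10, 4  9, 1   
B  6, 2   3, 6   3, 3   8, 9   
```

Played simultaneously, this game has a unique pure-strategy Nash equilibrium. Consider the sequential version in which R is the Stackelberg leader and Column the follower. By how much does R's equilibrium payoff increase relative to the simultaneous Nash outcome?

Solve by backward induction (R leads).
- T: Column compares 5, 7, 4, 1 and picks X; R would get 6.
- B: Column compares 2, 6, 3, 9 and picks Z; R would get 8.
R's induced payoffs are 6, 8, so R commits to B. Subgame-perfect outcome: (B, Z) with payoffs (8, 9).
Now find the simultaneous Nash equilibrium.
R's best replies: W→T; X→T; Y→T; Z→T.
Column's best replies: T→X; B→Z.
The unique mutual best reply is (T, X), giving (6, 7).
R's commitment gain: 8 − 6 = 2.

2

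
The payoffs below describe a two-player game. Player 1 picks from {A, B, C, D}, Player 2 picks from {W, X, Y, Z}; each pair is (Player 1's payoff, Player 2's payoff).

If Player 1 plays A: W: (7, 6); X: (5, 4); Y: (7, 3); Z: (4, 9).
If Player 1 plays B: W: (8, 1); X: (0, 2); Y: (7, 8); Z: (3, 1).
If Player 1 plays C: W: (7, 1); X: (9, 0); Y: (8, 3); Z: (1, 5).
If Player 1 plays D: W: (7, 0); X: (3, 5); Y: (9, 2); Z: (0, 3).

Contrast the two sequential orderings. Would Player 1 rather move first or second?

If Player 1 leads: Player 2's best replies are A→Z, B→Y, C→Z, D→X; Player 1's induced payoffs 4, 7, 1, 3; outcome (B, Y), payoffs (7, 8).
If Player 2 leads: Player 1's best replies are W→B, X→C, Y→D, Z→A; Player 2's induced payoffs 1, 0, 2, 9; outcome (A, Z), payoffs (4, 9).
Player 1 gets 7 moving first and 4 moving second, so Player 1 prefers to move first.

first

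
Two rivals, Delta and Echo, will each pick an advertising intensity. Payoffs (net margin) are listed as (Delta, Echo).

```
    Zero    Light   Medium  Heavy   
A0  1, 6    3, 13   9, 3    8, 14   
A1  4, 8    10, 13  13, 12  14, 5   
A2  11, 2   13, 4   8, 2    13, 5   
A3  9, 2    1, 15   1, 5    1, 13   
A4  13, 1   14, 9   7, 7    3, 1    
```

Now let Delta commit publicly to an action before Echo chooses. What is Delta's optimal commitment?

A4

Solve by backward induction (Delta leads).
- A0 → Echo plays Heavy (best of 6, 13, 3, 14); Delta gets 8.
- A1 → Echo plays Light (best of 8, 13, 12, 5); Delta gets 10.
- A2 → Echo plays Heavy (best of 2, 4, 2, 5); Delta gets 13.
- A3 → Echo plays Light (best of 2, 15, 5, 13); Delta gets 1.
- A4 → Echo plays Light (best of 1, 9, 7, 1); Delta gets 14.
Among 8, 10, 13, 1, 14, the best is 14 at A4. Subgame-perfect outcome: (A4, Light) with payoffs (14, 9).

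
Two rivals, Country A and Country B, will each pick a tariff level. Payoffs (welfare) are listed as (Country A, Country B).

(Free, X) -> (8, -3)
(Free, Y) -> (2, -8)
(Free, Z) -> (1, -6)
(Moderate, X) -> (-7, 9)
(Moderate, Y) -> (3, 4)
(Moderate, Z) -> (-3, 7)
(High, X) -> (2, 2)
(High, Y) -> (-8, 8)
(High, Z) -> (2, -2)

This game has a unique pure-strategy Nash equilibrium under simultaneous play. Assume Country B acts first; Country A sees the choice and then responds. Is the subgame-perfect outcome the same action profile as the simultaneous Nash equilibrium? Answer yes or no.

Solve by backward induction (Country B leads).
- X: Country A compares 8, -7, 2 and picks Free; Country B would get -3.
- Y: Country A compares 2, 3, -8 and picks Moderate; Country B would get 4.
- Z: Country A compares 1, -3, 2 and picks High; Country B would get -2.
Country B's induced payoffs are -3, 4, -2, so Country B commits to Y. Subgame-perfect outcome: (Moderate, Y) with payoffs (3, 4).
Now find the simultaneous Nash equilibrium.
Country A's best replies: X→Free; Y→Moderate; Z→High.
Country B's best replies: Free→X; Moderate→X; High→Y.
The unique mutual best reply is (Free, X), giving (8, -3).
Sequential outcome (Moderate, Y) differs from the Nash profile (Free, X).

no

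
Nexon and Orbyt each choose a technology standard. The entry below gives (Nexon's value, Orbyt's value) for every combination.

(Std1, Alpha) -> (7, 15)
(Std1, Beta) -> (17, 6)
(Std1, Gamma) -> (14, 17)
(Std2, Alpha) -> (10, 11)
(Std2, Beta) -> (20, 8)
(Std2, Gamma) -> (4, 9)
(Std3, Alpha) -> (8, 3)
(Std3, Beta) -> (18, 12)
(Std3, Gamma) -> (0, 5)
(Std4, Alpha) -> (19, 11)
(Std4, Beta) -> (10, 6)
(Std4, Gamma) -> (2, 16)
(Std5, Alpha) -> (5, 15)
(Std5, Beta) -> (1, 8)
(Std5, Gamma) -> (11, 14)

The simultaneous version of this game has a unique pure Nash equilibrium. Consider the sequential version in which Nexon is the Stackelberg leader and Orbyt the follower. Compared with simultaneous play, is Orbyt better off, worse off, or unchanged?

Backward induction with Nexon moving first.
- Std1 → Orbyt plays Gamma (best of 15, 6, 17); Nexon gets 14.
- Std2 → Orbyt plays Alpha (best of 11, 8, 9); Nexon gets 10.
- Std3 → Orbyt plays Beta (best of 3, 12, 5); Nexon gets 18.
- Std4 → Orbyt plays Gamma (best of 11, 6, 16); Nexon gets 2.
- Std5 → Orbyt plays Alpha (best of 15, 8, 14); Nexon gets 5.
Nexon's induced payoffs are 14, 10, 18, 2, 5, so Nexon commits to Std3. Subgame-perfect outcome: (Std3, Beta) with payoffs (18, 12).
For the simultaneous game, intersect best replies.
Nexon's best replies: Alpha→Std4; Beta→Std2; Gamma→Std1.
Orbyt's best replies: Std1→Gamma; Std2→Alpha; Std3→Beta; Std4→Gamma; Std5→Alpha.
The unique mutual best reply is (Std1, Gamma), giving (14, 17).
Orbyt earns 12 sequentially versus 17 at the Nash outcome: worse off.

worse off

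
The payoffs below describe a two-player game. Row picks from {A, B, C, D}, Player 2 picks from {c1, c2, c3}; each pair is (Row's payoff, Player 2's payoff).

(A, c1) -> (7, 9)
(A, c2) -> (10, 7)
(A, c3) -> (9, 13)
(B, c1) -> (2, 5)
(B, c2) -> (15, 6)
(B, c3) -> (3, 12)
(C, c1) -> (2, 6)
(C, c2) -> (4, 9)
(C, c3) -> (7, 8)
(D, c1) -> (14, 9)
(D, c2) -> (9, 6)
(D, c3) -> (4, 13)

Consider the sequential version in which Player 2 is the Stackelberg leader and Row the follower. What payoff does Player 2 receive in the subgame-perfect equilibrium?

Solve by backward induction (Player 2 leads).
- c1: Row compares 7, 2, 2, 14 and picks D; Player 2 would get 9.
- c2: Row compares 10, 15, 4, 9 and picks B; Player 2 would get 6.
- c3: Row compares 9, 3, 7, 4 and picks A; Player 2 would get 13.
Maximizing over 9, 6, 13, Player 2 chooses c3. Subgame-perfect outcome: (A, c3) with payoffs (9, 13).

13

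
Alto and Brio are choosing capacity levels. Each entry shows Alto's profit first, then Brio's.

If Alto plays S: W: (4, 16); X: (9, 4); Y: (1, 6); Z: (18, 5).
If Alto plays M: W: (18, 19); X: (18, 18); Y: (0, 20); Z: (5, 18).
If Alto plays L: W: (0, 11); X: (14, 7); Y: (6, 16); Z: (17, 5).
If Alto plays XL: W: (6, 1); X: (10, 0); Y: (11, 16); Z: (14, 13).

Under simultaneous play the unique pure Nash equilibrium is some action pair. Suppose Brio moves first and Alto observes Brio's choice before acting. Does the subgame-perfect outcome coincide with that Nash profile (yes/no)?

no

Solve by backward induction (Brio leads).
- W: Alto compares 4, 18, 0, 6 and picks M; Brio would get 19.
- X: Alto compares 9, 18, 14, 10 and picks M; Brio would get 18.
- Y: Alto compares 1, 0, 6, 11 and picks XL; Brio would get 16.
- Z: Alto compares 18, 5, 17, 14 and picks S; Brio would get 5.
Among 19, 18, 16, 5, the best is 19 at W. Subgame-perfect outcome: (M, W) with payoffs (18, 19).
Now find the simultaneous Nash equilibrium.
Alto's best replies: W→M; X→M; Y→XL; Z→S.
Brio's best replies: S→W; M→Y; L→Y; XL→Y.
Only (XL, Y) has each player best-responding; Nash payoffs (11, 16).
Sequential outcome (M, W) differs from the Nash profile (XL, Y).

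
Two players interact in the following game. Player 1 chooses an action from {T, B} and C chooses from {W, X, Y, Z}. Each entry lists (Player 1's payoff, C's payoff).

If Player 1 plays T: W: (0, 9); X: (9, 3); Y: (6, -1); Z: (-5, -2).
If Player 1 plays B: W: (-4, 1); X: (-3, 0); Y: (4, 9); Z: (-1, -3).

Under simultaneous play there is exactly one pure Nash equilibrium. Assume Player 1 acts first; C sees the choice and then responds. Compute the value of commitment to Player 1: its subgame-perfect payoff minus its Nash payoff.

Solve by backward induction (Player 1 leads).
- T: BR = W, leader payoff 0.
- B: BR = Y, leader payoff 4.
Maximizing over 0, 4, Player 1 chooses B. Subgame-perfect outcome: (B, Y) with payoffs (4, 9).
For the simultaneous game, intersect best replies.
Player 1's best replies: W→T; X→T; Y→T; Z→B.
C's best replies: T→W; B→Y.
Only (T, W) has each player best-responding; Nash payoffs (0, 9).
Player 1's commitment gain: 4 − 0 = 4.

4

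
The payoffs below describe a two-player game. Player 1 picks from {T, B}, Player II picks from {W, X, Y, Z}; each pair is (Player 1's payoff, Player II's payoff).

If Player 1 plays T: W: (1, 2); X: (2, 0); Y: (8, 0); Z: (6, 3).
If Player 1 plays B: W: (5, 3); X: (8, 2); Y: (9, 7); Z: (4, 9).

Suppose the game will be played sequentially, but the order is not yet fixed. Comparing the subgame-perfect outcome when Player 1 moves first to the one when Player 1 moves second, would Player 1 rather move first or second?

If Player 1 leads: Player II's best replies are T→Z, B→Z; Player 1's induced payoffs 6, 4; outcome (T, Z), payoffs (6, 3).
If Player II leads: Player 1's best replies are W→B, X→B, Y→B, Z→T; Player II's induced payoffs 3, 2, 7, 3; outcome (B, Y), payoffs (9, 7).
Player 1 gets 6 moving first and 9 moving second, so Player 1 prefers to move second.

second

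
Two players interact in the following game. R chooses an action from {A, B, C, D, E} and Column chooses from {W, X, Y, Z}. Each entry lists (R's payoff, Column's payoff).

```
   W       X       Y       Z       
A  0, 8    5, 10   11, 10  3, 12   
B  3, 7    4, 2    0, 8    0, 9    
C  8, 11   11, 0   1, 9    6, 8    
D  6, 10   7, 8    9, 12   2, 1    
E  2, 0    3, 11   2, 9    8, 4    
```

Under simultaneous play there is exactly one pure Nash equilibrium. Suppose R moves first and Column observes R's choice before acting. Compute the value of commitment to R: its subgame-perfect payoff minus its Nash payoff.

Solve by backward induction (R leads).
- A: BR = Z, leader payoff 3.
- B: BR = Z, leader payoff 0.
- C: BR = W, leader payoff 8.
- D: BR = Y, leader payoff 9.
- E: BR = X, leader payoff 3.
Among 3, 0, 8, 9, 3, the best is 9 at D. Subgame-perfect outcome: (D, Y) with payoffs (9, 12).
For the simultaneous game, intersect best replies.
R's best replies: W→C; X→C; Y→A; Z→E.
Column's best replies: A→Z; B→Z; C→W; D→Y; E→X.
Only (C, W) has each player best-responding; Nash payoffs (8, 11).
R's commitment gain: 9 − 8 = 1.

1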